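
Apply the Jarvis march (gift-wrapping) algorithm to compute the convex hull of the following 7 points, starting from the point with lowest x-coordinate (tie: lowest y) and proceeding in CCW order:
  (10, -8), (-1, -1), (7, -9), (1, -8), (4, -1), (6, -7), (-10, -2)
Hull (CCW) = [(-10, -2), (1, -8), (7, -9), (10, -8), (4, -1), (-1, -1)]

Jarvis march: at each step, from the current hull vertex p, select the next vertex q as the point such that every other point lies strictly to the left of (or on) the directed line p → q. (Equivalently: for every other point r, the cross product (q − p) × (r − p) ≥ 0.)
Starting point (lowest x, tie lowest y): (-10, -2). Wrap until returning to start. Resulting hull: (-10, -2), (1, -8), (7, -9), (10, -8), (4, -1), (-1, -1).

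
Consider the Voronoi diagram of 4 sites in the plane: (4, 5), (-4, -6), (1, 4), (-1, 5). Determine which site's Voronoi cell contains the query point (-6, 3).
Nearest site = (-1, 5)

The Voronoi cell of site s contains exactly those query points closer to s than to any other site. Compute squared distances from q = (-6, 3) to each site:
  (-1 − -6)² + (5 − 3)² = 29
  (1 − -6)² + (4 − 3)² = 50
  (-4 − -6)² + (-6 − 3)² = 85
  (4 − -6)² + (5 − 3)² = 104
Minimum is attained by (-1, 5), so q lies in its Voronoi cell.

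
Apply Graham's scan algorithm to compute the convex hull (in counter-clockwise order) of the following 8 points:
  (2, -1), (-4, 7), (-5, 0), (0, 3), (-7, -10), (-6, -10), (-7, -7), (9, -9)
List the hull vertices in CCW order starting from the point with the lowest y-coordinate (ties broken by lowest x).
Hull (CCW) = [(-7, -10), (-6, -10), (9, -9), (0, 3), (-4, 7), (-7, -7)]

Graham scan procedure:
  1. Find the pivot p₀ = point with lowest y (tie → lowest x): (-7, -10).
  2. Sort the remaining points by polar angle around p₀.
  3. Walk through sorted points, maintaining a stack; pop the top while the last three entries make a non-left turn (cross product ≤ 0).
  4. Final stack is the convex hull in CCW order: (-7, -10), (-6, -10), (9, -9), (0, 3), (-4, 7), (-7, -7).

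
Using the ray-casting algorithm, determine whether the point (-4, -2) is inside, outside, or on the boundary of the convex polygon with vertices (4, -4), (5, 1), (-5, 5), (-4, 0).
The point (-4, -2) lies strictly outside the polygon

Cast a horizontal ray to the right from the query point and count how many polygon edges it crosses (each edge strictly once or zero times, handled with the usual half-open convention). 
Parity of crossings → even ⇒ outside.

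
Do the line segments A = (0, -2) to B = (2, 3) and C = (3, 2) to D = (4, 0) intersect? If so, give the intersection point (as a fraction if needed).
No (intersection of containing lines falls outside at least one segment)

Parametrize and solve: t = 10/9, s = -7/9. At least one of these is outside [0, 1], so the segments do not intersect.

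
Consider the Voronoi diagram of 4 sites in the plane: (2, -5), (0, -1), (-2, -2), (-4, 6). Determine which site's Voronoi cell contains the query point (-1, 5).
Nearest site = (-4, 6)

The Voronoi cell of site s contains exactly those query points closer to s than to any other site. Compute squared distances from q = (-1, 5) to each site:
  (-4 − -1)² + (6 − 5)² = 10
  (0 − -1)² + (-1 − 5)² = 37
  (-2 − -1)² + (-2 − 5)² = 50
  (2 − -1)² + (-5 − 5)² = 109
Minimum is attained by (-4, 6), so q lies in its Voronoi cell.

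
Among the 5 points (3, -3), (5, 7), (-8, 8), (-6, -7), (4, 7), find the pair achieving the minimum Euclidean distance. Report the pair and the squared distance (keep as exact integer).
Pair = ((5, 7), (4, 7)); squared distance = 1

Compute all C(5, 2) = 10 pairwise squared distances (x_i − x_j)² + (y_i − y_j)². The minimum is 1, attained by the pair ((5, 7), (4, 7)).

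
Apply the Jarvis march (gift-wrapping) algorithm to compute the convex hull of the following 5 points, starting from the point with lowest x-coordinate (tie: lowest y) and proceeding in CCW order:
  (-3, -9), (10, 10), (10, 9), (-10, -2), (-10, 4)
Hull (CCW) = [(-10, -2), (-3, -9), (10, 9), (10, 10), (-10, 4)]

Jarvis march: at each step, from the current hull vertex p, select the next vertex q as the point such that every other point lies strictly to the left of (or on) the directed line p → q. (Equivalently: for every other point r, the cross product (q − p) × (r − p) ≥ 0.)
Starting point (lowest x, tie lowest y): (-10, -2). Wrap until returning to start. Resulting hull: (-10, -2), (-3, -9), (10, 9), (10, 10), (-10, 4).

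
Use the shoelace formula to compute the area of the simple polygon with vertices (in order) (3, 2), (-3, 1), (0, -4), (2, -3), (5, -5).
Area = 59/2

Shoelace formula: Area = (1/2) |Σ_i (x_i · y_{i+1} − x_{i+1} · y_i)| (indices mod n). Compute each cross term:
  (3)(1) − (-3)(2) = 9
  (-3)(-4) − (0)(1) = 12
  (0)(-3) − (2)(-4) = 8
  (2)(-5) − (5)(-3) = 5
  (5)(2) − (3)(-5) = 25
Sum = 59, so (signed) Area = 59/2 = 59/2, |Area| = 59/2.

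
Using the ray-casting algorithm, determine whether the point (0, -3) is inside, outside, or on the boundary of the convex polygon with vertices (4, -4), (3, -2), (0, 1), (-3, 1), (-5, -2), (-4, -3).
The point (0, -3) lies strictly inside the polygon

Cast a horizontal ray to the right from the query point and count how many polygon edges it crosses (each edge strictly once or zero times, handled with the usual half-open convention). 
Parity of crossings → odd ⇒ inside.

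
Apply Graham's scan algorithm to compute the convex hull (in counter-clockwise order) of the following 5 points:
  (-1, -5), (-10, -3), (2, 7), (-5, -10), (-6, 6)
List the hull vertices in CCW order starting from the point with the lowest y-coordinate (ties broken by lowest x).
Hull (CCW) = [(-5, -10), (-1, -5), (2, 7), (-6, 6), (-10, -3)]

Graham scan procedure:
  1. Find the pivot p₀ = point with lowest y (tie → lowest x): (-5, -10).
  2. Sort the remaining points by polar angle around p₀.
  3. Walk through sorted points, maintaining a stack; pop the top while the last three entries make a non-left turn (cross product ≤ 0).
  4. Final stack is the convex hull in CCW order: (-5, -10), (-1, -5), (2, 7), (-6, 6), (-10, -3).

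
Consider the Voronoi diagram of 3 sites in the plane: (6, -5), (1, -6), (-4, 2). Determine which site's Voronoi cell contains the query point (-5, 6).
Nearest site = (-4, 2)

The Voronoi cell of site s contains exactly those query points closer to s than to any other site. Compute squared distances from q = (-5, 6) to each site:
  (-4 − -5)² + (2 − 6)² = 17
  (1 − -5)² + (-6 − 6)² = 180
  (6 − -5)² + (-5 − 6)² = 242
Minimum is attained by (-4, 2), so q lies in its Voronoi cell.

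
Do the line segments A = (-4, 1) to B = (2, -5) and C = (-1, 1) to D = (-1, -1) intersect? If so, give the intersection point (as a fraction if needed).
No (intersection of containing lines falls outside at least one segment)

Parametrize and solve: t = 1/2, s = 3/2. At least one of these is outside [0, 1], so the segments do not intersect.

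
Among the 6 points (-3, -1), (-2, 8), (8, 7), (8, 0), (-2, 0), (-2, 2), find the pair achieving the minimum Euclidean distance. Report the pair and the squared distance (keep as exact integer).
Pair = ((-3, -1), (-2, 0)); squared distance = 2

Compute all C(6, 2) = 15 pairwise squared distances (x_i − x_j)² + (y_i − y_j)². The minimum is 2, attained by the pair ((-3, -1), (-2, 0)).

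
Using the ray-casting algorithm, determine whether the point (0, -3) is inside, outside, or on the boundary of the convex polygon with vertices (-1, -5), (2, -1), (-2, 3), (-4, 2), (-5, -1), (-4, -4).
The point (0, -3) lies strictly inside the polygon

Cast a horizontal ray to the right from the query point and count how many polygon edges it crosses (each edge strictly once or zero times, handled with the usual half-open convention). 
Parity of crossings → odd ⇒ inside.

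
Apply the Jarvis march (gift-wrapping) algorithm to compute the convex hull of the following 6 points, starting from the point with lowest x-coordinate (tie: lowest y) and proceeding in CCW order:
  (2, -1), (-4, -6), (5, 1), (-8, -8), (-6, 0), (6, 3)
Hull (CCW) = [(-8, -8), (-4, -6), (5, 1), (6, 3), (-6, 0)]

Jarvis march: at each step, from the current hull vertex p, select the next vertex q as the point such that every other point lies strictly to the left of (or on) the directed line p → q. (Equivalently: for every other point r, the cross product (q − p) × (r − p) ≥ 0.)
Starting point (lowest x, tie lowest y): (-8, -8). Wrap until returning to start. Resulting hull: (-8, -8), (-4, -6), (5, 1), (6, 3), (-6, 0).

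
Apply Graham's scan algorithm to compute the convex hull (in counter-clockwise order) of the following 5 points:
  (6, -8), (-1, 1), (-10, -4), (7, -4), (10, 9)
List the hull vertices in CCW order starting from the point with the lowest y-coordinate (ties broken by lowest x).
Hull (CCW) = [(6, -8), (7, -4), (10, 9), (-10, -4)]

Graham scan procedure:
  1. Find the pivot p₀ = point with lowest y (tie → lowest x): (6, -8).
  2. Sort the remaining points by polar angle around p₀.
  3. Walk through sorted points, maintaining a stack; pop the top while the last three entries make a non-left turn (cross product ≤ 0).
  4. Final stack is the convex hull in CCW order: (6, -8), (7, -4), (10, 9), (-10, -4).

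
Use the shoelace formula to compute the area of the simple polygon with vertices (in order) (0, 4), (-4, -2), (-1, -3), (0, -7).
Area = 33/2

Shoelace formula: Area = (1/2) |Σ_i (x_i · y_{i+1} − x_{i+1} · y_i)| (indices mod n). Compute each cross term:
  (0)(-2) − (-4)(4) = 16
  (-4)(-3) − (-1)(-2) = 10
  (-1)(-7) − (0)(-3) = 7
  (0)(4) − (0)(-7) = 0
Sum = 33, so (signed) Area = 33/2 = 33/2, |Area| = 33/2.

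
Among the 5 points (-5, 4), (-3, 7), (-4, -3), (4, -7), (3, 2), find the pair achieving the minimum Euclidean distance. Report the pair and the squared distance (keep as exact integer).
Pair = ((-5, 4), (-3, 7)); squared distance = 13

Compute all C(5, 2) = 10 pairwise squared distances (x_i − x_j)² + (y_i − y_j)². The minimum is 13, attained by the pair ((-5, 4), (-3, 7)).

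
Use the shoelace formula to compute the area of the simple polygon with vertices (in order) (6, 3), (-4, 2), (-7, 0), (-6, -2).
Area = 23

Shoelace formula: Area = (1/2) |Σ_i (x_i · y_{i+1} − x_{i+1} · y_i)| (indices mod n). Compute each cross term:
  (6)(2) − (-4)(3) = 24
  (-4)(0) − (-7)(2) = 14
  (-7)(-2) − (-6)(0) = 14
  (-6)(3) − (6)(-2) = -6
Sum = 46, so (signed) Area = 46/2 = 23, |Area| = 23.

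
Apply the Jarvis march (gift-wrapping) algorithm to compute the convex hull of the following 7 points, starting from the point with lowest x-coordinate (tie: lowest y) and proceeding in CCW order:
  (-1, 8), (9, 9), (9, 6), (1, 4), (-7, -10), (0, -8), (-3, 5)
Hull (CCW) = [(-7, -10), (0, -8), (9, 6), (9, 9), (-1, 8), (-3, 5)]

Jarvis march: at each step, from the current hull vertex p, select the next vertex q as the point such that every other point lies strictly to the left of (or on) the directed line p → q. (Equivalently: for every other point r, the cross product (q − p) × (r − p) ≥ 0.)
Starting point (lowest x, tie lowest y): (-7, -10). Wrap until returning to start. Resulting hull: (-7, -10), (0, -8), (9, 6), (9, 9), (-1, 8), (-3, 5).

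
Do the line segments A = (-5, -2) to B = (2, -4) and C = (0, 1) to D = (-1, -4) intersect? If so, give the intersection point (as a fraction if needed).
Yes; intersection at (-31/37, -118/37) (t = 22/37 on AB, s = 31/37 on CD)

Parametrize AB as A + t(B − A) = (-5 + 7 t, -2 + -2 t) and CD as C + s(D − C) = (0 + -1 s, 1 + -5 s). Solve the linear system for (t, s). Determinant = 37 ≠ 0, so a unique intersection of the containing lines exists. Solution: t = 22/37, s = 31/37 — both in [0, 1], so the segments cross. Intersection point: (-31/37, -118/37).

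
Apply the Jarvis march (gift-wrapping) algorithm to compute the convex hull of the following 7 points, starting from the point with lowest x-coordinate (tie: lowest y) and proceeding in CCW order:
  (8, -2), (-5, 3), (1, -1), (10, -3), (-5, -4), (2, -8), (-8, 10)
Hull (CCW) = [(-8, 10), (-5, -4), (2, -8), (10, -3)]

Jarvis march: at each step, from the current hull vertex p, select the next vertex q as the point such that every other point lies strictly to the left of (or on) the directed line p → q. (Equivalently: for every other point r, the cross product (q − p) × (r − p) ≥ 0.)
Starting point (lowest x, tie lowest y): (-8, 10). Wrap until returning to start. Resulting hull: (-8, 10), (-5, -4), (2, -8), (10, -3).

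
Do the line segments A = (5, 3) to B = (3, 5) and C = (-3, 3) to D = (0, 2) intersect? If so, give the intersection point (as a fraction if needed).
No (intersection of containing lines falls outside at least one segment)

Parametrize and solve: t = -2, s = 4. At least one of these is outside [0, 1], so the segments do not intersect.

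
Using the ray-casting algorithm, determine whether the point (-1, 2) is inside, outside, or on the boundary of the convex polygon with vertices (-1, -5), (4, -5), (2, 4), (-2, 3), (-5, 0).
The point (-1, 2) lies strictly inside the polygon

Cast a horizontal ray to the right from the query point and count how many polygon edges it crosses (each edge strictly once or zero times, handled with the usual half-open convention). 
Parity of crossings → odd ⇒ inside.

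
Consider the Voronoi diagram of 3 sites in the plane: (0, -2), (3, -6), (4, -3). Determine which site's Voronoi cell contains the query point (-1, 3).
Nearest site = (0, -2)

The Voronoi cell of site s contains exactly those query points closer to s than to any other site. Compute squared distances from q = (-1, 3) to each site:
  (0 − -1)² + (-2 − 3)² = 26
  (4 − -1)² + (-3 − 3)² = 61
  (3 − -1)² + (-6 − 3)² = 97
Minimum is attained by (0, -2), so q lies in its Voronoi cell.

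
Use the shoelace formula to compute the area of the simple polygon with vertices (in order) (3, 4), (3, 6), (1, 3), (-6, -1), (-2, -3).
Area = 43/2

Shoelace formula: Area = (1/2) |Σ_i (x_i · y_{i+1} − x_{i+1} · y_i)| (indices mod n). Compute each cross term:
  (3)(6) − (3)(4) = 6
  (3)(3) − (1)(6) = 3
  (1)(-1) − (-6)(3) = 17
  (-6)(-3) − (-2)(-1) = 16
  (-2)(4) − (3)(-3) = 1
Sum = 43, so (signed) Area = 43/2 = 43/2, |Area| = 43/2.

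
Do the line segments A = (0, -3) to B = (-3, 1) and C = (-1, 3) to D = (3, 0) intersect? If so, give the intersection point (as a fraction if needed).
No (intersection of containing lines falls outside at least one segment)

Parametrize and solve: t = 3, s = -2. At least one of these is outside [0, 1], so the segments do not intersect.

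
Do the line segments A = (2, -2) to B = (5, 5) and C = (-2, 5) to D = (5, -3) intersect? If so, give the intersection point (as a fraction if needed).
Yes; intersection at (197/73, -27/73) (t = 17/73 on AB, s = 49/73 on CD)

Parametrize AB as A + t(B − A) = (2 + 3 t, -2 + 7 t) and CD as C + s(D − C) = (-2 + 7 s, 5 + -8 s). Solve the linear system for (t, s). Determinant = 73 ≠ 0, so a unique intersection of the containing lines exists. Solution: t = 17/73, s = 49/73 — both in [0, 1], so the segments cross. Intersection point: (197/73, -27/73).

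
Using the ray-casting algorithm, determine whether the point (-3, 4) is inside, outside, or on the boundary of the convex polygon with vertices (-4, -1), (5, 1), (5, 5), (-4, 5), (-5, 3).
The point (-3, 4) lies strictly inside the polygon

Cast a horizontal ray to the right from the query point and count how many polygon edges it crosses (each edge strictly once or zero times, handled with the usual half-open convention). 
Parity of crossings → odd ⇒ inside.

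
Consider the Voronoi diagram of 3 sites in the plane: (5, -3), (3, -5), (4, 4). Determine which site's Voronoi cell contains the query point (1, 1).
Nearest site = (4, 4)

The Voronoi cell of site s contains exactly those query points closer to s than to any other site. Compute squared distances from q = (1, 1) to each site:
  (4 − 1)² + (4 − 1)² = 18
  (5 − 1)² + (-3 − 1)² = 32
  (3 − 1)² + (-5 − 1)² = 40
Minimum is attained by (4, 4), so q lies in its Voronoi cell.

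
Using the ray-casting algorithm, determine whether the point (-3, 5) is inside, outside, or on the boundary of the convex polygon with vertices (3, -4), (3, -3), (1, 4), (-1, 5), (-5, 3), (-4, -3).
The point (-3, 5) lies strictly outside the polygon

Cast a horizontal ray to the right from the query point and count how many polygon edges it crosses (each edge strictly once or zero times, handled with the usual half-open convention). 
Parity of crossings → even ⇒ outside.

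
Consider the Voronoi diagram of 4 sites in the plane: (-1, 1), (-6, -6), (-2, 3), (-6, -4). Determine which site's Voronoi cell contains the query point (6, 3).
Nearest site = (-1, 1)

The Voronoi cell of site s contains exactly those query points closer to s than to any other site. Compute squared distances from q = (6, 3) to each site:
  (-1 − 6)² + (1 − 3)² = 53
  (-2 − 6)² + (3 − 3)² = 64
  (-6 − 6)² + (-4 − 3)² = 193
  (-6 − 6)² + (-6 − 3)² = 225
Minimum is attained by (-1, 1), so q lies in its Voronoi cell.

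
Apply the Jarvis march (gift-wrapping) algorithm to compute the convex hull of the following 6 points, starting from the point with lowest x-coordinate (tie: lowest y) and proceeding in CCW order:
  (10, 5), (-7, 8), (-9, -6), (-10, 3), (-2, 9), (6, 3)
Hull (CCW) = [(-10, 3), (-9, -6), (10, 5), (-2, 9), (-7, 8)]

Jarvis march: at each step, from the current hull vertex p, select the next vertex q as the point such that every other point lies strictly to the left of (or on) the directed line p → q. (Equivalently: for every other point r, the cross product (q − p) × (r − p) ≥ 0.)
Starting point (lowest x, tie lowest y): (-10, 3). Wrap until returning to start. Resulting hull: (-10, 3), (-9, -6), (10, 5), (-2, 9), (-7, 8).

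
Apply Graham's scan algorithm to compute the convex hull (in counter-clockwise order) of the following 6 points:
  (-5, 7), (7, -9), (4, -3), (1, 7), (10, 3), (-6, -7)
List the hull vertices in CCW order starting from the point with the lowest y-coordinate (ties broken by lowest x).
Hull (CCW) = [(7, -9), (10, 3), (1, 7), (-5, 7), (-6, -7)]

Graham scan procedure:
  1. Find the pivot p₀ = point with lowest y (tie → lowest x): (7, -9).
  2. Sort the remaining points by polar angle around p₀.
  3. Walk through sorted points, maintaining a stack; pop the top while the last three entries make a non-left turn (cross product ≤ 0).
  4. Final stack is the convex hull in CCW order: (7, -9), (10, 3), (1, 7), (-5, 7), (-6, -7).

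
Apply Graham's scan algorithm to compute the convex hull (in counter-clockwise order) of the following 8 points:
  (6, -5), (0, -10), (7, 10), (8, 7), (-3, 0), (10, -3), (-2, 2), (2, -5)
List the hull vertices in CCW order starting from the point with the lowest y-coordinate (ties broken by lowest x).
Hull (CCW) = [(0, -10), (10, -3), (8, 7), (7, 10), (-2, 2), (-3, 0)]

Graham scan procedure:
  1. Find the pivot p₀ = point with lowest y (tie → lowest x): (0, -10).
  2. Sort the remaining points by polar angle around p₀.
  3. Walk through sorted points, maintaining a stack; pop the top while the last three entries make a non-left turn (cross product ≤ 0).
  4. Final stack is the convex hull in CCW order: (0, -10), (10, -3), (8, 7), (7, 10), (-2, 2), (-3, 0).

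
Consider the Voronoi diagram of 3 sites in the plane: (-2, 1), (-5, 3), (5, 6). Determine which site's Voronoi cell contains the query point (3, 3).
Nearest site = (5, 6)

The Voronoi cell of site s contains exactly those query points closer to s than to any other site. Compute squared distances from q = (3, 3) to each site:
  (5 − 3)² + (6 − 3)² = 13
  (-2 − 3)² + (1 − 3)² = 29
  (-5 − 3)² + (3 − 3)² = 64
Minimum is attained by (5, 6), so q lies in its Voronoi cell.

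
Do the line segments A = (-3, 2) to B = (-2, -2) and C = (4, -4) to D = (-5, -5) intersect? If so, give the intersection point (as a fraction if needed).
No (intersection of containing lines falls outside at least one segment)

Parametrize and solve: t = 61/37, s = 22/37. At least one of these is outside [0, 1], so the segments do not intersect.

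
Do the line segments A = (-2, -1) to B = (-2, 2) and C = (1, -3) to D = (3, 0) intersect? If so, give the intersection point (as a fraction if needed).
No (intersection of containing lines falls outside at least one segment)

Parametrize and solve: t = -13/6, s = -3/2. At least one of these is outside [0, 1], so the segments do not intersect.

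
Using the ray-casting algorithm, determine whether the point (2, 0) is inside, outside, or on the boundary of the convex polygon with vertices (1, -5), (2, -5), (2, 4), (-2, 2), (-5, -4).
The point (2, 0) lies on the polygon boundary

Boundary check: the query satisfies the collinearity and bounding-box conditions for some polygon edge, so it lies exactly on the boundary.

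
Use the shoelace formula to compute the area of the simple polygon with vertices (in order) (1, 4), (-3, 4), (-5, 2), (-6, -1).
Area = 12

Shoelace formula: Area = (1/2) |Σ_i (x_i · y_{i+1} − x_{i+1} · y_i)| (indices mod n). Compute each cross term:
  (1)(4) − (-3)(4) = 16
  (-3)(2) − (-5)(4) = 14
  (-5)(-1) − (-6)(2) = 17
  (-6)(4) − (1)(-1) = -23
Sum = 24, so (signed) Area = 24/2 = 12, |Area| = 12.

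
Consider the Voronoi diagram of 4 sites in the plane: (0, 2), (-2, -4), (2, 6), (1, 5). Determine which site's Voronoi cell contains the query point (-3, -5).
Nearest site = (-2, -4)

The Voronoi cell of site s contains exactly those query points closer to s than to any other site. Compute squared distances from q = (-3, -5) to each site:
  (-2 − -3)² + (-4 − -5)² = 2
  (0 − -3)² + (2 − -5)² = 58
  (1 − -3)² + (5 − -5)² = 116
  (2 − -3)² + (6 − -5)² = 146
Minimum is attained by (-2, -4), so q lies in its Voronoi cell.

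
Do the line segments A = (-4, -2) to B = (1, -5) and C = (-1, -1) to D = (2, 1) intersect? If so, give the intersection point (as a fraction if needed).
No (intersection of containing lines falls outside at least one segment)

Parametrize and solve: t = 3/19, s = -14/19. At least one of these is outside [0, 1], so the segments do not intersect.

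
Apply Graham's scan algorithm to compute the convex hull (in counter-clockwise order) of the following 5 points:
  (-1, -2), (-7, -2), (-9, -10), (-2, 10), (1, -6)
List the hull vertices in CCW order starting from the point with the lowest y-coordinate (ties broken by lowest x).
Hull (CCW) = [(-9, -10), (1, -6), (-2, 10), (-7, -2)]

Graham scan procedure:
  1. Find the pivot p₀ = point with lowest y (tie → lowest x): (-9, -10).
  2. Sort the remaining points by polar angle around p₀.
  3. Walk through sorted points, maintaining a stack; pop the top while the last three entries make a non-left turn (cross product ≤ 0).
  4. Final stack is the convex hull in CCW order: (-9, -10), (1, -6), (-2, 10), (-7, -2).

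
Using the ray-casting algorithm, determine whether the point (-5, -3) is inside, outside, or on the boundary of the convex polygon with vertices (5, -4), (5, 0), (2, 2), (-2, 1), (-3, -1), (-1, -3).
The point (-5, -3) lies strictly outside the polygon

Cast a horizontal ray to the right from the query point and count how many polygon edges it crosses (each edge strictly once or zero times, handled with the usual half-open convention). 
Parity of crossings → even ⇒ outside.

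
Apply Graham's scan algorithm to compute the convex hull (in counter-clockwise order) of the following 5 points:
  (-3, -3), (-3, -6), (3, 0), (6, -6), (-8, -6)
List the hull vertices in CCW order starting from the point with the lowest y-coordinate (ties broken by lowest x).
Hull (CCW) = [(-8, -6), (6, -6), (3, 0), (-3, -3)]

Graham scan procedure:
  1. Find the pivot p₀ = point with lowest y (tie → lowest x): (-8, -6).
  2. Sort the remaining points by polar angle around p₀.
  3. Walk through sorted points, maintaining a stack; pop the top while the last three entries make a non-left turn (cross product ≤ 0).
  4. Final stack is the convex hull in CCW order: (-8, -6), (6, -6), (3, 0), (-3, -3).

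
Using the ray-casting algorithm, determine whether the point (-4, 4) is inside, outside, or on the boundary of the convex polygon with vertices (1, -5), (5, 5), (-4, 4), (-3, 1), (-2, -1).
The point (-4, 4) lies on the polygon boundary

Boundary check: the query satisfies the collinearity and bounding-box conditions for some polygon edge, so it lies exactly on the boundary.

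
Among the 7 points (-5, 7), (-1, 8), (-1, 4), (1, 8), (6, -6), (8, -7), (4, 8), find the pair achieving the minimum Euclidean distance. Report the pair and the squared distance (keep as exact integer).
Pair = ((-1, 8), (1, 8)); squared distance = 4

Compute all C(7, 2) = 21 pairwise squared distances (x_i − x_j)² + (y_i − y_j)². The minimum is 4, attained by the pair ((-1, 8), (1, 8)).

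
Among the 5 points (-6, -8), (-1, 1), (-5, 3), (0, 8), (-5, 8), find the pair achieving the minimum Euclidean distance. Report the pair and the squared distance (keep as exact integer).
Pair = ((-1, 1), (-5, 3)); squared distance = 20

Compute all C(5, 2) = 10 pairwise squared distances (x_i − x_j)² + (y_i − y_j)². The minimum is 20, attained by the pair ((-1, 1), (-5, 3)).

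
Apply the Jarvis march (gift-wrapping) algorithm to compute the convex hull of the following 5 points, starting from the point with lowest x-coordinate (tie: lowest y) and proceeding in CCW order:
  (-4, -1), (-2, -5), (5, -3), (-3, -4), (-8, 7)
Hull (CCW) = [(-8, 7), (-3, -4), (-2, -5), (5, -3)]

Jarvis march: at each step, from the current hull vertex p, select the next vertex q as the point such that every other point lies strictly to the left of (or on) the directed line p → q. (Equivalently: for every other point r, the cross product (q − p) × (r − p) ≥ 0.)
Starting point (lowest x, tie lowest y): (-8, 7). Wrap until returning to start. Resulting hull: (-8, 7), (-3, -4), (-2, -5), (5, -3).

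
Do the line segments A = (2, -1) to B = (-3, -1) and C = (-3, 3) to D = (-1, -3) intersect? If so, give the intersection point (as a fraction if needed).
Yes; intersection at (-5/3, -1) (t = 11/15 on AB, s = 2/3 on CD)

Parametrize AB as A + t(B − A) = (2 + -5 t, -1 + 0 t) and CD as C + s(D − C) = (-3 + 2 s, 3 + -6 s). Solve the linear system for (t, s). Determinant = -30 ≠ 0, so a unique intersection of the containing lines exists. Solution: t = 11/15, s = 2/3 — both in [0, 1], so the segments cross. Intersection point: (-5/3, -1).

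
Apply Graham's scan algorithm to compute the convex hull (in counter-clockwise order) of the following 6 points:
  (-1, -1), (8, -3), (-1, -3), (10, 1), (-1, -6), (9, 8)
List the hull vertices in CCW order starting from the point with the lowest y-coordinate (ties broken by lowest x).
Hull (CCW) = [(-1, -6), (8, -3), (10, 1), (9, 8), (-1, -1)]

Graham scan procedure:
  1. Find the pivot p₀ = point with lowest y (tie → lowest x): (-1, -6).
  2. Sort the remaining points by polar angle around p₀.
  3. Walk through sorted points, maintaining a stack; pop the top while the last three entries make a non-left turn (cross product ≤ 0).
  4. Final stack is the convex hull in CCW order: (-1, -6), (8, -3), (10, 1), (9, 8), (-1, -1).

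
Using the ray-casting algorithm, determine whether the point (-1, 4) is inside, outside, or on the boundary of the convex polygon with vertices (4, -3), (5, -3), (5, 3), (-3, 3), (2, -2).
The point (-1, 4) lies strictly outside the polygon

Cast a horizontal ray to the right from the query point and count how many polygon edges it crosses (each edge strictly once or zero times, handled with the usual half-open convention). 
Parity of crossings → even ⇒ outside.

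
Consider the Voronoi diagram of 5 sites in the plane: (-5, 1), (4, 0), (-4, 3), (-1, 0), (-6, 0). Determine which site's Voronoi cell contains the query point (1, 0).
Nearest site = (-1, 0)

The Voronoi cell of site s contains exactly those query points closer to s than to any other site. Compute squared distances from q = (1, 0) to each site:
  (-1 − 1)² + (0 − 0)² = 4
  (4 − 1)² + (0 − 0)² = 9
  (-4 − 1)² + (3 − 0)² = 34
  (-5 − 1)² + (1 − 0)² = 37
  (-6 − 1)² + (0 − 0)² = 49
Minimum is attained by (-1, 0), so q lies in its Voronoi cell.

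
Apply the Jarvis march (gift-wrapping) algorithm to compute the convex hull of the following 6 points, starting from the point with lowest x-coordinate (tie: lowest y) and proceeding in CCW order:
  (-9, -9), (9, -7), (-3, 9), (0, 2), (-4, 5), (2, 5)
Hull (CCW) = [(-9, -9), (9, -7), (2, 5), (-3, 9)]

Jarvis march: at each step, from the current hull vertex p, select the next vertex q as the point such that every other point lies strictly to the left of (or on) the directed line p → q. (Equivalently: for every other point r, the cross product (q − p) × (r − p) ≥ 0.)
Starting point (lowest x, tie lowest y): (-9, -9). Wrap until returning to start. Resulting hull: (-9, -9), (9, -7), (2, 5), (-3, 9).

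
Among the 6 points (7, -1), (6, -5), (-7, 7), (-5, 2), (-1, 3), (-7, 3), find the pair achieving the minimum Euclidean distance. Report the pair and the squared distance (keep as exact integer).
Pair = ((-5, 2), (-7, 3)); squared distance = 5

Compute all C(6, 2) = 15 pairwise squared distances (x_i − x_j)² + (y_i − y_j)². The minimum is 5, attained by the pair ((-5, 2), (-7, 3)).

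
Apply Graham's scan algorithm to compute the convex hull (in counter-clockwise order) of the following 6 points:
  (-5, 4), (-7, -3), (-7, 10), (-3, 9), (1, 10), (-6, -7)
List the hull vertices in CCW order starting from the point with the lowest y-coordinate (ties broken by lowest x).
Hull (CCW) = [(-6, -7), (1, 10), (-7, 10), (-7, -3)]

Graham scan procedure:
  1. Find the pivot p₀ = point with lowest y (tie → lowest x): (-6, -7).
  2. Sort the remaining points by polar angle around p₀.
  3. Walk through sorted points, maintaining a stack; pop the top while the last three entries make a non-left turn (cross product ≤ 0).
  4. Final stack is the convex hull in CCW order: (-6, -7), (1, 10), (-7, 10), (-7, -3).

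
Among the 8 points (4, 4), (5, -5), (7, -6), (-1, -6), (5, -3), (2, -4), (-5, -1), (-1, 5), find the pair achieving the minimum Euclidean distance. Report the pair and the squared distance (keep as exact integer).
Pair = ((5, -5), (5, -3)); squared distance = 4

Compute all C(8, 2) = 28 pairwise squared distances (x_i − x_j)² + (y_i − y_j)². The minimum is 4, attained by the pair ((5, -5), (5, -3)).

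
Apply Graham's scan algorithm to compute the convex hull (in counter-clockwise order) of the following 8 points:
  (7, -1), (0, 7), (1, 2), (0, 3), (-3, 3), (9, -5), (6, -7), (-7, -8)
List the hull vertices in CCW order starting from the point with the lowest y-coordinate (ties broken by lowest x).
Hull (CCW) = [(-7, -8), (6, -7), (9, -5), (7, -1), (0, 7), (-3, 3)]

Graham scan procedure:
  1. Find the pivot p₀ = point with lowest y (tie → lowest x): (-7, -8).
  2. Sort the remaining points by polar angle around p₀.
  3. Walk through sorted points, maintaining a stack; pop the top while the last three entries make a non-left turn (cross product ≤ 0).
  4. Final stack is the convex hull in CCW order: (-7, -8), (6, -7), (9, -5), (7, -1), (0, 7), (-3, 3).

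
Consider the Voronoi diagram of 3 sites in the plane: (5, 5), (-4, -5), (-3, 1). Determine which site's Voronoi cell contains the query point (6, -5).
Nearest site = (-4, -5)

The Voronoi cell of site s contains exactly those query points closer to s than to any other site. Compute squared distances from q = (6, -5) to each site:
  (-4 − 6)² + (-5 − -5)² = 100
  (5 − 6)² + (5 − -5)² = 101
  (-3 − 6)² + (1 − -5)² = 117
Minimum is attained by (-4, -5), so q lies in its Voronoi cell.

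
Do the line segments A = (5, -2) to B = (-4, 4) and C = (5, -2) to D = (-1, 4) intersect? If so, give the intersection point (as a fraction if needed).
Yes; intersection at (5, -2) (t = 0 on AB, s = 0 on CD)

Parametrize AB as A + t(B − A) = (5 + -9 t, -2 + 6 t) and CD as C + s(D − C) = (5 + -6 s, -2 + 6 s). Solve the linear system for (t, s). Determinant = 18 ≠ 0, so a unique intersection of the containing lines exists. Solution: t = 0, s = 0 — both in [0, 1], so the segments cross. Intersection point: (5, -2).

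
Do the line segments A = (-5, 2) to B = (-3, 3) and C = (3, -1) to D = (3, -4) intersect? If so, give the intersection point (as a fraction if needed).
No (intersection of containing lines falls outside at least one segment)

Parametrize and solve: t = 4, s = -7/3. At least one of these is outside [0, 1], so the segments do not intersect.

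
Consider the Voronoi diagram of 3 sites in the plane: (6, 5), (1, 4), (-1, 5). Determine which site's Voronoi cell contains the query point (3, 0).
Nearest site = (1, 4)

The Voronoi cell of site s contains exactly those query points closer to s than to any other site. Compute squared distances from q = (3, 0) to each site:
  (1 − 3)² + (4 − 0)² = 20
  (6 − 3)² + (5 − 0)² = 34
  (-1 − 3)² + (5 − 0)² = 41
Minimum is attained by (1, 4), so q lies in its Voronoi cell.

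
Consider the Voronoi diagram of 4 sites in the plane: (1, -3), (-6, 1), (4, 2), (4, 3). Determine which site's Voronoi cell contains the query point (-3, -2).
Nearest site = (1, -3)

The Voronoi cell of site s contains exactly those query points closer to s than to any other site. Compute squared distances from q = (-3, -2) to each site:
  (1 − -3)² + (-3 − -2)² = 17
  (-6 − -3)² + (1 − -2)² = 18
  (4 − -3)² + (2 − -2)² = 65
  (4 − -3)² + (3 − -2)² = 74
Minimum is attained by (1, -3), so q lies in its Voronoi cell.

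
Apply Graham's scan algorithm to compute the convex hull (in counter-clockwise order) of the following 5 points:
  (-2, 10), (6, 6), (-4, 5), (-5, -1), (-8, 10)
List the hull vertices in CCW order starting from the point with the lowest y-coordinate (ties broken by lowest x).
Hull (CCW) = [(-5, -1), (6, 6), (-2, 10), (-8, 10)]

Graham scan procedure:
  1. Find the pivot p₀ = point with lowest y (tie → lowest x): (-5, -1).
  2. Sort the remaining points by polar angle around p₀.
  3. Walk through sorted points, maintaining a stack; pop the top while the last three entries make a non-left turn (cross product ≤ 0).
  4. Final stack is the convex hull in CCW order: (-5, -1), (6, 6), (-2, 10), (-8, 10).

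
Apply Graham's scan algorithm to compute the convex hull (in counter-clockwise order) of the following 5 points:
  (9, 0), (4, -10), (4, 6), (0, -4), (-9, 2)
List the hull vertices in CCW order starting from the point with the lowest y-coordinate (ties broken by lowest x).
Hull (CCW) = [(4, -10), (9, 0), (4, 6), (-9, 2)]

Graham scan procedure:
  1. Find the pivot p₀ = point with lowest y (tie → lowest x): (4, -10).
  2. Sort the remaining points by polar angle around p₀.
  3. Walk through sorted points, maintaining a stack; pop the top while the last three entries make a non-left turn (cross product ≤ 0).
  4. Final stack is the convex hull in CCW order: (4, -10), (9, 0), (4, 6), (-9, 2).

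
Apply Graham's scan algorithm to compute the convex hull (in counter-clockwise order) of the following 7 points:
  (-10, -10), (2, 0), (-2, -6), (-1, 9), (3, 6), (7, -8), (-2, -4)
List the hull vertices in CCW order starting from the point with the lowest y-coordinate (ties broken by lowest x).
Hull (CCW) = [(-10, -10), (7, -8), (3, 6), (-1, 9)]

Graham scan procedure:
  1. Find the pivot p₀ = point with lowest y (tie → lowest x): (-10, -10).
  2. Sort the remaining points by polar angle around p₀.
  3. Walk through sorted points, maintaining a stack; pop the top while the last three entries make a non-left turn (cross product ≤ 0).
  4. Final stack is the convex hull in CCW order: (-10, -10), (7, -8), (3, 6), (-1, 9).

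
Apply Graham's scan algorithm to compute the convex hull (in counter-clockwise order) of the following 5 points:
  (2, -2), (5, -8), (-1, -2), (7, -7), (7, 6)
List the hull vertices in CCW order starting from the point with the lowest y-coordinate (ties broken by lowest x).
Hull (CCW) = [(5, -8), (7, -7), (7, 6), (-1, -2)]

Graham scan procedure:
  1. Find the pivot p₀ = point with lowest y (tie → lowest x): (5, -8).
  2. Sort the remaining points by polar angle around p₀.
  3. Walk through sorted points, maintaining a stack; pop the top while the last three entries make a non-left turn (cross product ≤ 0).
  4. Final stack is the convex hull in CCW order: (5, -8), (7, -7), (7, 6), (-1, -2).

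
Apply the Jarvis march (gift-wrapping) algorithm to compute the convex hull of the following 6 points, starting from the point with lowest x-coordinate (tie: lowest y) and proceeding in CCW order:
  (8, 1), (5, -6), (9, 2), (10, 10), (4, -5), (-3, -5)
Hull (CCW) = [(-3, -5), (5, -6), (9, 2), (10, 10)]

Jarvis march: at each step, from the current hull vertex p, select the next vertex q as the point such that every other point lies strictly to the left of (or on) the directed line p → q. (Equivalently: for every other point r, the cross product (q − p) × (r − p) ≥ 0.)
Starting point (lowest x, tie lowest y): (-3, -5). Wrap until returning to start. Resulting hull: (-3, -5), (5, -6), (9, 2), (10, 10).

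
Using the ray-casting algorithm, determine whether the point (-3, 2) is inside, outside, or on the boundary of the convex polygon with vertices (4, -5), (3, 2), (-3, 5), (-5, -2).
The point (-3, 2) lies strictly inside the polygon

Cast a horizontal ray to the right from the query point and count how many polygon edges it crosses (each edge strictly once or zero times, handled with the usual half-open convention). 
Parity of crossings → odd ⇒ inside.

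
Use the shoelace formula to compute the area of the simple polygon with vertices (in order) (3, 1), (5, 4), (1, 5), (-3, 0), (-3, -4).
Area = 32

Shoelace formula: Area = (1/2) |Σ_i (x_i · y_{i+1} − x_{i+1} · y_i)| (indices mod n). Compute each cross term:
  (3)(4) − (5)(1) = 7
  (5)(5) − (1)(4) = 21
  (1)(0) − (-3)(5) = 15
  (-3)(-4) − (-3)(0) = 12
  (-3)(1) − (3)(-4) = 9
Sum = 64, so (signed) Area = 64/2 = 32, |Area| = 32.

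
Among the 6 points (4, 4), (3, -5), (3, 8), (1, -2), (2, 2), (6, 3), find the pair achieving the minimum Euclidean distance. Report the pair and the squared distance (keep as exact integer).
Pair = ((4, 4), (6, 3)); squared distance = 5

Compute all C(6, 2) = 15 pairwise squared distances (x_i − x_j)² + (y_i − y_j)². The minimum is 5, attained by the pair ((4, 4), (6, 3)).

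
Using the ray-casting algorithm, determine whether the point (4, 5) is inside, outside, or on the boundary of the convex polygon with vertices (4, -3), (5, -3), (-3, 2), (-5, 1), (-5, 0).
The point (4, 5) lies strictly outside the polygon

Cast a horizontal ray to the right from the query point and count how many polygon edges it crosses (each edge strictly once or zero times, handled with the usual half-open convention). 
Parity of crossings → even ⇒ outside.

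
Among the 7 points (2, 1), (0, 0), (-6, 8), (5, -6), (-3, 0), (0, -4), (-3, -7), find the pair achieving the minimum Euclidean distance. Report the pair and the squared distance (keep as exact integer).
Pair = ((2, 1), (0, 0)); squared distance = 5

Compute all C(7, 2) = 21 pairwise squared distances (x_i − x_j)² + (y_i − y_j)². The minimum is 5, attained by the pair ((2, 1), (0, 0)).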